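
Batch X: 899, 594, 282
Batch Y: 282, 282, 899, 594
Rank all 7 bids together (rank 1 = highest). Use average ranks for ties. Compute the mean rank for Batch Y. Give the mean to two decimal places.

4.25

Sorted (descending): 899, 899, 594, 594, 282, 282, 282
The 2 values of 899 occupy positions 1–2 → average rank (1+2)/2 = 1.5.
The 2 values of 594 occupy positions 3–4 → average rank (3+4)/2 = 3.5.
The 3 values of 282 occupy positions 5–7 → average rank 6.
Batch Y values → pooled ranks: 282→6, 282→6, 899→1.5, 594→3.5
Mean rank = (6 + 6 + 1.5 + 3.5) / 4 = 4.25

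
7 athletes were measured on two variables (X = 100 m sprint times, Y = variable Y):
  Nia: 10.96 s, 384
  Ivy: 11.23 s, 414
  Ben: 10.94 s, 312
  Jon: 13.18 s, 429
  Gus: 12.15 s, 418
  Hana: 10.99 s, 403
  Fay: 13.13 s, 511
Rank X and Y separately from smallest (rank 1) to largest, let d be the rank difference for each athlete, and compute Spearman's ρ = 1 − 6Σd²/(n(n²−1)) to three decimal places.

0.964

Ranks of variable 1: 2, 4, 1, 7, 5, 3, 6
Ranks of variable 2: 2, 4, 1, 6, 5, 3, 7
d = r₁ − r₂: 0, 0, 0, 1, 0, 0, -1
d²: 0, 0, 0, 1, 0, 0, 1; Σd² = 2
ρ = 1 − 6·2/(7·48) = 1 − 12/336 = 0.964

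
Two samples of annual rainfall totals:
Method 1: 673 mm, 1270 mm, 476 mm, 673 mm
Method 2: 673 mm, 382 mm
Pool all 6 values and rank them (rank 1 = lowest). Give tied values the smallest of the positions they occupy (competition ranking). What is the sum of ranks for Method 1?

Sorted (ascending): 382, 476, 673, 673, 673, 1270
The 3 values of 673 occupy positions 3–5 → each gets rank 3.
Method 1 values → pooled ranks: 673→3, 1270→6, 476→2, 673→3
Rank sum = 3 + 6 + 2 + 3 = 14

14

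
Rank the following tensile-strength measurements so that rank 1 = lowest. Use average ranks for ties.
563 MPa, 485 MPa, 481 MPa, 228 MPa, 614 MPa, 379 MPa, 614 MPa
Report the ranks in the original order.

Sorted (ascending): 228, 379, 481, 485, 563, 614, 614
The 2 values of 614 occupy positions 6–7 → average rank (6+7)/2 = 6.5.

5, 4, 3, 1, 6.5, 2, 6.5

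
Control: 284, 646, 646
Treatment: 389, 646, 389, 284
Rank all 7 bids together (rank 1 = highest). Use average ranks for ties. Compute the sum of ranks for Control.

Sorted (descending): 646, 646, 646, 389, 389, 284, 284
The 3 values of 646 occupy positions 1–3 → average rank 2.
The 2 values of 389 occupy positions 4–5 → average rank (4+5)/2 = 4.5.
The 2 values of 284 occupy positions 6–7 → average rank (6+7)/2 = 6.5.
Control values → pooled ranks: 284→6.5, 646→2, 646→2
Rank sum = 6.5 + 2 + 2 = 10.5

10.5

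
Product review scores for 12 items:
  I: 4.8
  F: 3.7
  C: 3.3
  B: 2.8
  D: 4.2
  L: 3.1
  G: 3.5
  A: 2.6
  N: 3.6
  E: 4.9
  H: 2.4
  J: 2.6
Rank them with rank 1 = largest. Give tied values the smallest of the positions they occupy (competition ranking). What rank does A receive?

10

Sorted (descending): 4.9, 4.8, 4.2, 3.7, 3.6, 3.5, 3.3, 3.1, 2.8, 2.6, 2.6, 2.4
The 2 values of 2.6 occupy positions 10–11 → each gets rank 10.
A has value 2.6 → rank 10.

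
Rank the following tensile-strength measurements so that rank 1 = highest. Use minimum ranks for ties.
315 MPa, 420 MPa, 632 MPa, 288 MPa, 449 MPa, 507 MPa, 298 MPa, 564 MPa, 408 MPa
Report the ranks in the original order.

7, 5, 1, 9, 4, 3, 8, 2, 6

Sorted (descending): 632, 564, 507, 449, 420, 408, 315, 298, 288
No ties — each value takes its position as its rank.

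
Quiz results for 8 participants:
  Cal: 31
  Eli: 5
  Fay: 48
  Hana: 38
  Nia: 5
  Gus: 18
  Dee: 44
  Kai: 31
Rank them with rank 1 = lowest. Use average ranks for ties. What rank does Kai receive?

Sorted (ascending): 5, 5, 18, 31, 31, 38, 44, 48
The 2 values of 5 occupy positions 1–2 → average rank (1+2)/2 = 1.5.
The 2 values of 31 occupy positions 4–5 → average rank (4+5)/2 = 4.5.
Kai has value 31 → rank 4.5.

4.5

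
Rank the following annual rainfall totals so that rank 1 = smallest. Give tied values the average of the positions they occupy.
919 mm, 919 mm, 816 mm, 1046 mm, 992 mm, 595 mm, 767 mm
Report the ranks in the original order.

4.5, 4.5, 3, 7, 6, 1, 2

Sorted (ascending): 595, 767, 816, 919, 919, 992, 1046
The 2 values of 919 occupy positions 4–5 → average rank (4+5)/2 = 4.5.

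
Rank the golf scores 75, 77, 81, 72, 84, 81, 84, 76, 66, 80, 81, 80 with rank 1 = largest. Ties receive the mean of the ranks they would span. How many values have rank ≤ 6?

Sorted (descending): 84, 84, 81, 81, 81, 80, 80, 77, 76, 75, 72, 66
The 2 values of 84 occupy positions 1–2 → average rank (1+2)/2 = 1.5.
The 3 values of 81 occupy positions 3–5 → average rank 4.
The 2 values of 80 occupy positions 6–7 → average rank (6+7)/2 = 6.5.
Ranks ≤ 6: {1.5, 1.5, 4, 4, 4} → 5 values.

5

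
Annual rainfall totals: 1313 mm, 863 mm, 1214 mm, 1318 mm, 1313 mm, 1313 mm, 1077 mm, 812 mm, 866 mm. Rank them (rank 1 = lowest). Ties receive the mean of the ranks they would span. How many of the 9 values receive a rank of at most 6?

5

Sorted (ascending): 812, 863, 866, 1077, 1214, 1313, 1313, 1313, 1318
The 3 values of 1313 occupy positions 6–8 → average rank 7.
Ranks ≤ 6: {1, 2, 3, 4, 5} → 5 values.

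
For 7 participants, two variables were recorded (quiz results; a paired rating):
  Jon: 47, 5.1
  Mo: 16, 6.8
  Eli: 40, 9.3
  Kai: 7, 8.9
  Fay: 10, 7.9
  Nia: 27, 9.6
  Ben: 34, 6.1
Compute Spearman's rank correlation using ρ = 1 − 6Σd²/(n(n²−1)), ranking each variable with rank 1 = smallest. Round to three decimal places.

-0.321

Ranks of variable 1: 7, 3, 6, 1, 2, 4, 5
Ranks of variable 2: 1, 3, 6, 5, 4, 7, 2
d = r₁ − r₂: 6, 0, 0, -4, -2, -3, 3
d²: 36, 0, 0, 16, 4, 9, 9; Σd² = 74
ρ = 1 − 6·74/(7·48) = 1 − 444/336 = -0.321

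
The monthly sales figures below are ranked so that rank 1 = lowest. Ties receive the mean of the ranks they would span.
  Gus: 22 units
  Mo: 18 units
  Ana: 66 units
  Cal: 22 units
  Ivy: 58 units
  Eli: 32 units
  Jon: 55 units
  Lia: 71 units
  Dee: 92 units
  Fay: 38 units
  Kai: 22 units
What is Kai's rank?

3

Sorted (ascending): 18, 22, 22, 22, 32, 38, 55, 58, 66, 71, 92
The 3 values of 22 occupy positions 2–4 → average rank 3.
Kai has value 22 units → rank 3.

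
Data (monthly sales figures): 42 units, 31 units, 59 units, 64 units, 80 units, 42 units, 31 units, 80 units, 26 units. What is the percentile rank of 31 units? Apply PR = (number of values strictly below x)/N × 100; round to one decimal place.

11.1

N = 9.
Strictly below 31: 1. Equal to 31: 2.
PR = 1/9 × 100 = 11.1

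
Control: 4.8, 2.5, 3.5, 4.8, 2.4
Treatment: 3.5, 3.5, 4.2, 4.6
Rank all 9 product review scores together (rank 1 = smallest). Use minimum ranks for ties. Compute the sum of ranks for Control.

Sorted (ascending): 2.4, 2.5, 3.5, 3.5, 3.5, 4.2, 4.6, 4.8, 4.8
The 3 values of 3.5 occupy positions 3–5 → each gets rank 3.
The 2 values of 4.8 occupy positions 8–9 → each gets rank 8.
Control values → pooled ranks: 4.8→8, 2.5→2, 3.5→3, 4.8→8, 2.4→1
Rank sum = 8 + 2 + 3 + 8 + 1 = 22

22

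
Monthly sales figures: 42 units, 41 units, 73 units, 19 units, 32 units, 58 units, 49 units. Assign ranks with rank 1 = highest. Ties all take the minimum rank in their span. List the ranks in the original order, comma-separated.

Sorted (descending): 73, 58, 49, 42, 41, 32, 19
No ties — each value takes its position as its rank.

4, 5, 1, 7, 6, 2, 3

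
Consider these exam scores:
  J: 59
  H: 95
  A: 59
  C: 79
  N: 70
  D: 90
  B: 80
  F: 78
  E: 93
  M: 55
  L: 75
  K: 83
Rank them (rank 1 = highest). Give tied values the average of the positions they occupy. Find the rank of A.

Sorted (descending): 95, 93, 90, 83, 80, 79, 78, 75, 70, 59, 59, 55
The 2 values of 59 occupy positions 10–11 → average rank (10+11)/2 = 10.5.
A has value 59 → rank 10.5.

10.5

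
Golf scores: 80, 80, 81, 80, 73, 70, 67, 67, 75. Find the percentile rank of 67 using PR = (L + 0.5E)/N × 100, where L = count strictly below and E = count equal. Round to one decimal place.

N = 9.
Strictly below 67: 0. Equal to 67: 2.
PR = (0 + 0.5·2)/9 × 100 = 11.1

11.1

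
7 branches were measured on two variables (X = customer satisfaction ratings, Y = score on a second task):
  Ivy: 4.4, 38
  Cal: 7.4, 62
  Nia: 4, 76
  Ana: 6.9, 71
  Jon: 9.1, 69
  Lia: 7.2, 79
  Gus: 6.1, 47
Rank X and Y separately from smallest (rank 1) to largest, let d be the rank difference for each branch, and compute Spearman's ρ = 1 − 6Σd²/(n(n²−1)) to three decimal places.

Ranks of variable 1: 2, 6, 1, 4, 7, 5, 3
Ranks of variable 2: 1, 3, 6, 5, 4, 7, 2
d = r₁ − r₂: 1, 3, -5, -1, 3, -2, 1
d²: 1, 9, 25, 1, 9, 4, 1; Σd² = 50
ρ = 1 − 6·50/(7·48) = 1 − 300/336 = 0.107

0.107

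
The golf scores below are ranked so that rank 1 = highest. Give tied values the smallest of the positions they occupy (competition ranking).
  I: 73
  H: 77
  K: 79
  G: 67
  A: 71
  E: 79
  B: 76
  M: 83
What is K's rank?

2

Sorted (descending): 83, 79, 79, 77, 76, 73, 71, 67
The 2 values of 79 occupy positions 2–3 → each gets rank 2.
K has value 79 → rank 2.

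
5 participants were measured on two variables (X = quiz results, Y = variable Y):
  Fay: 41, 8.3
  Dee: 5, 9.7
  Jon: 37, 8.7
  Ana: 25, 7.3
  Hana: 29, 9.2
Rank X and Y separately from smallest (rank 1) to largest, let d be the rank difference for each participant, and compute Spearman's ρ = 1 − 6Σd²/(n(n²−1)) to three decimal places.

-0.400

Ranks of variable 1: 5, 1, 4, 2, 3
Ranks of variable 2: 2, 5, 3, 1, 4
d = r₁ − r₂: 3, -4, 1, 1, -1
d²: 9, 16, 1, 1, 1; Σd² = 28
ρ = 1 − 6·28/(5·24) = 1 − 168/120 = -0.400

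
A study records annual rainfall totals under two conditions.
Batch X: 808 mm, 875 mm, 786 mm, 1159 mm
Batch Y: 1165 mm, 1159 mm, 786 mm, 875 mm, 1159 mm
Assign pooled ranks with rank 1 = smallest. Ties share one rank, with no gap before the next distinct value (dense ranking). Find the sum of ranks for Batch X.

Sorted (ascending): 786, 786, 808, 875, 875, 1159, 1159, 1159, 1165
The 2 values of 786 share dense rank 1.
The 2 values of 875 share dense rank 3.
The 3 values of 1159 share dense rank 4.
Remaining distinct values take the next consecutive integers.
Batch X values → pooled ranks: 808→2, 875→3, 786→1, 1159→4
Rank sum = 2 + 3 + 1 + 4 = 10

10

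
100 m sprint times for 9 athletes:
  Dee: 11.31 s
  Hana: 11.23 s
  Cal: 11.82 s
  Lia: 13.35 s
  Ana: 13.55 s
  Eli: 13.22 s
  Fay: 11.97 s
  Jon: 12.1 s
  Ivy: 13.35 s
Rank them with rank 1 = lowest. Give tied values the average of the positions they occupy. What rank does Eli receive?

Sorted (ascending): 11.23, 11.31, 11.82, 11.97, 12.1, 13.22, 13.35, 13.35, 13.55
The 2 values of 13.35 occupy positions 7–8 → average rank (7+8)/2 = 7.5.
Eli has value 13.22 s → rank 6.

6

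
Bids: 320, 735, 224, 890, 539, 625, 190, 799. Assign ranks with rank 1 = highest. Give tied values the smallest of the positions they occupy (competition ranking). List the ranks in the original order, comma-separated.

6, 3, 7, 1, 5, 4, 8, 2

Sorted (descending): 890, 799, 735, 625, 539, 320, 224, 190
No ties — each value takes its position as its rank.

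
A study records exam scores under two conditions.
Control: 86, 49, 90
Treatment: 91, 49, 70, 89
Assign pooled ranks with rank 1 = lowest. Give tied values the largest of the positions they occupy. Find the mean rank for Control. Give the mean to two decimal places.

4.00

Sorted (ascending): 49, 49, 70, 86, 89, 90, 91
The 2 values of 49 occupy positions 1–2 → each gets rank 2.
Control values → pooled ranks: 86→4, 49→2, 90→6
Mean rank = (4 + 2 + 6) / 3 = 4.00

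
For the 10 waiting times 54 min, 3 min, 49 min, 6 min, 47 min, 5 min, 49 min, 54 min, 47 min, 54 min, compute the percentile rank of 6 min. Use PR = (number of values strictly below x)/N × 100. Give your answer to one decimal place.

20.0

N = 10.
Strictly below 6: 2. Equal to 6: 1.
PR = 2/10 × 100 = 20.0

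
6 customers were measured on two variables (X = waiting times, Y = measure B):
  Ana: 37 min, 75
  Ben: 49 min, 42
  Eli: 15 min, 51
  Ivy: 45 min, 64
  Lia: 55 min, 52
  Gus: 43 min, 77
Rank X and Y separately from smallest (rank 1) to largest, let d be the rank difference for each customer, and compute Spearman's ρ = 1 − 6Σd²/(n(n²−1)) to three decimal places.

-0.257

Ranks of variable 1: 2, 5, 1, 4, 6, 3
Ranks of variable 2: 5, 1, 2, 4, 3, 6
d = r₁ − r₂: -3, 4, -1, 0, 3, -3
d²: 9, 16, 1, 0, 9, 9; Σd² = 44
ρ = 1 − 6·44/(6·35) = 1 − 264/210 = -0.257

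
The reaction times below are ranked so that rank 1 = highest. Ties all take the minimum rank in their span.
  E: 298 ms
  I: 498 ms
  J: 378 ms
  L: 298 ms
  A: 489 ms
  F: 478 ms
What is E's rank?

5

Sorted (descending): 498, 489, 478, 378, 298, 298
The 2 values of 298 occupy positions 5–6 → each gets rank 5.
E has value 298 ms → rank 5.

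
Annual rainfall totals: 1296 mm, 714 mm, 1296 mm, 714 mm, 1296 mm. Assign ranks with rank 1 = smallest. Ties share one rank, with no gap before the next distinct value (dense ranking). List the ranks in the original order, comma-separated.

2, 1, 2, 1, 2

Sorted (ascending): 714, 714, 1296, 1296, 1296
The 2 values of 714 share dense rank 1.
The 3 values of 1296 share dense rank 2.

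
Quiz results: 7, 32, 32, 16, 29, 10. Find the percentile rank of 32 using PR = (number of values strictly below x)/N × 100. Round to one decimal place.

66.7

N = 6.
Strictly below 32: 4. Equal to 32: 2.
PR = 4/6 × 100 = 66.7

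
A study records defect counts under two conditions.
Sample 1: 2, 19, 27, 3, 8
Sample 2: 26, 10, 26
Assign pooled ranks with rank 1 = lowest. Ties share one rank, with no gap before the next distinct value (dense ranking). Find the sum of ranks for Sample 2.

Sorted (ascending): 2, 3, 8, 10, 19, 26, 26, 27
The 2 values of 26 share dense rank 6.
Remaining distinct values take the next consecutive integers.
Sample 2 values → pooled ranks: 26→6, 10→4, 26→6
Rank sum = 6 + 4 + 6 = 16

16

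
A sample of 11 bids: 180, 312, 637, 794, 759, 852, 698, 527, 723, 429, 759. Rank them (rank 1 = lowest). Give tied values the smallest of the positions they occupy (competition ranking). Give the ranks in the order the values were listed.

Sorted (ascending): 180, 312, 429, 527, 637, 698, 723, 759, 759, 794, 852
The 2 values of 759 occupy positions 8–9 → each gets rank 8.

1, 2, 5, 10, 8, 11, 6, 4, 7, 3, 8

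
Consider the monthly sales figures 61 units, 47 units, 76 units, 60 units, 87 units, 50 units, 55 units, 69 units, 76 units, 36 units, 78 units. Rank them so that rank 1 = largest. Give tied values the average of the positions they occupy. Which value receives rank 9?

50

Sorted (descending): 87, 78, 76, 76, 69, 61, 60, 55, 50, 47, 36
The 2 values of 76 occupy positions 3–4 → average rank (3+4)/2 = 3.5.
Rank 9 → value 50.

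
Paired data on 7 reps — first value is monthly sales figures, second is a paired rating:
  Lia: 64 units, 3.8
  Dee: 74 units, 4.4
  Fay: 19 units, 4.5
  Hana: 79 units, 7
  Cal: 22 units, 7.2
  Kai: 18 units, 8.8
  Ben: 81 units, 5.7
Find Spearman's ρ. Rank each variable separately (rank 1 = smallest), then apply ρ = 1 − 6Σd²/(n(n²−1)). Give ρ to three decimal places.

-0.321

Ranks of variable 1: 4, 5, 2, 6, 3, 1, 7
Ranks of variable 2: 1, 2, 3, 5, 6, 7, 4
d = r₁ − r₂: 3, 3, -1, 1, -3, -6, 3
d²: 9, 9, 1, 1, 9, 36, 9; Σd² = 74
ρ = 1 − 6·74/(7·48) = 1 − 444/336 = -0.321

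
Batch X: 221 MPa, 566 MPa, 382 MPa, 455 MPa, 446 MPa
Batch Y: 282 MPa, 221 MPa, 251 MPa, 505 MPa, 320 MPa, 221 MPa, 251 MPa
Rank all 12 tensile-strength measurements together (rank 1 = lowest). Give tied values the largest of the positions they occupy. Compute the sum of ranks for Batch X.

Sorted (ascending): 221, 221, 221, 251, 251, 282, 320, 382, 446, 455, 505, 566
The 3 values of 221 occupy positions 1–3 → each gets rank 3.
The 2 values of 251 occupy positions 4–5 → each gets rank 5.
Batch X values → pooled ranks: 221→3, 566→12, 382→8, 455→10, 446→9
Rank sum = 3 + 12 + 8 + 10 + 9 = 42

42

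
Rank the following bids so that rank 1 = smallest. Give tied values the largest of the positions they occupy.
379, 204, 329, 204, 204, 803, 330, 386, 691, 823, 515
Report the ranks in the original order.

Sorted (ascending): 204, 204, 204, 329, 330, 379, 386, 515, 691, 803, 823
The 3 values of 204 occupy positions 1–3 → each gets rank 3.

6, 3, 4, 3, 3, 10, 5, 7, 9, 11, 8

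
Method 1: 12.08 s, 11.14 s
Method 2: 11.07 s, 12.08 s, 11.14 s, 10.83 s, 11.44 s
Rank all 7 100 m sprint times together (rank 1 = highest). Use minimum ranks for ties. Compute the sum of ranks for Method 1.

Sorted (descending): 12.08, 12.08, 11.44, 11.14, 11.14, 11.07, 10.83
The 2 values of 12.08 occupy positions 1–2 → each gets rank 1.
The 2 values of 11.14 occupy positions 4–5 → each gets rank 4.
Method 1 values → pooled ranks: 12.08→1, 11.14→4
Rank sum = 1 + 4 = 5

5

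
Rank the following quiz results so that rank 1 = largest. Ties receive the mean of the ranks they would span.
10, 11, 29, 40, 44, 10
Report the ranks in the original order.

5.5, 4, 3, 2, 1, 5.5

Sorted (descending): 44, 40, 29, 11, 10, 10
The 2 values of 10 occupy positions 5–6 → average rank (5+6)/2 = 5.5.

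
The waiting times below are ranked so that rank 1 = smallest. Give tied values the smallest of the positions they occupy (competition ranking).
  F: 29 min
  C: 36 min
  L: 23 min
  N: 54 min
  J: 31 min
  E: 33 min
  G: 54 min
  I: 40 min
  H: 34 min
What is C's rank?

Sorted (ascending): 23, 29, 31, 33, 34, 36, 40, 54, 54
The 2 values of 54 occupy positions 8–9 → each gets rank 8.
C has value 36 min → rank 6.

6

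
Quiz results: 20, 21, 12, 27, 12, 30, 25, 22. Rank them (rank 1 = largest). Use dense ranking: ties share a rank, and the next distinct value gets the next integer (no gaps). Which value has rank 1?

Sorted (descending): 30, 27, 25, 22, 21, 20, 12, 12
The 2 values of 12 share dense rank 7.
Remaining distinct values take the next consecutive integers.
Rank 1 → value 30.

30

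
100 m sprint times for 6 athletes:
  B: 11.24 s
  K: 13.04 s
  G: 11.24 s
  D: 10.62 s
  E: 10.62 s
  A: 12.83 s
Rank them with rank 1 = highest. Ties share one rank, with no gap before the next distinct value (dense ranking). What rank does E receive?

Sorted (descending): 13.04, 12.83, 11.24, 11.24, 10.62, 10.62
The 2 values of 11.24 share dense rank 3.
The 2 values of 10.62 share dense rank 4.
Remaining distinct values take the next consecutive integers.
E has value 10.62 s → rank 4.

4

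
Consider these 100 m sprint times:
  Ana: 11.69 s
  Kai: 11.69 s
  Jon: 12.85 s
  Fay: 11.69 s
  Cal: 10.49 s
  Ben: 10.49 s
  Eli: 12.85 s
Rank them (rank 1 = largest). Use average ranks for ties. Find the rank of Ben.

6.5

Sorted (descending): 12.85, 12.85, 11.69, 11.69, 11.69, 10.49, 10.49
The 2 values of 12.85 occupy positions 1–2 → average rank (1+2)/2 = 1.5.
The 3 values of 11.69 occupy positions 3–5 → average rank 4.
The 2 values of 10.49 occupy positions 6–7 → average rank (6+7)/2 = 6.5.
Ben has value 10.49 s → rank 6.5.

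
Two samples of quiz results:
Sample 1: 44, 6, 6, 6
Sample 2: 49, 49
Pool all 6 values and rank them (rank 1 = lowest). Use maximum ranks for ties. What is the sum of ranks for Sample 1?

Sorted (ascending): 6, 6, 6, 44, 49, 49
The 3 values of 6 occupy positions 1–3 → each gets rank 3.
The 2 values of 49 occupy positions 5–6 → each gets rank 6.
Sample 1 values → pooled ranks: 44→4, 6→3, 6→3, 6→3
Rank sum = 4 + 3 + 3 + 3 = 13

13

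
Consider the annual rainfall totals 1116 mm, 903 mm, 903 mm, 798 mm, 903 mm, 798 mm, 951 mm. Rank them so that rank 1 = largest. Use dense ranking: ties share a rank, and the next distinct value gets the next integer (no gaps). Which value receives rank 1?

Sorted (descending): 1116, 951, 903, 903, 903, 798, 798
The 3 values of 903 share dense rank 3.
The 2 values of 798 share dense rank 4.
Remaining distinct values take the next consecutive integers.
Rank 1 → value 1116.

1116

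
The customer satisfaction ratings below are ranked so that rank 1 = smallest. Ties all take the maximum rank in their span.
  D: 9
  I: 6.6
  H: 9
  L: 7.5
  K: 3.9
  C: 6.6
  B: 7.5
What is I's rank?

3

Sorted (ascending): 3.9, 6.6, 6.6, 7.5, 7.5, 9, 9
The 2 values of 6.6 occupy positions 2–3 → each gets rank 3.
The 2 values of 7.5 occupy positions 4–5 → each gets rank 5.
The 2 values of 9 occupy positions 6–7 → each gets rank 7.
I has value 6.6 → rank 3.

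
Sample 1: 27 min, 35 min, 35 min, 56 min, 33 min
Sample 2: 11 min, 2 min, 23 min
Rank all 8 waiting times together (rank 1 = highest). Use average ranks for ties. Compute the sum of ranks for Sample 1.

Sorted (descending): 56, 35, 35, 33, 27, 23, 11, 2
The 2 values of 35 occupy positions 2–3 → average rank (2+3)/2 = 2.5.
Sample 1 values → pooled ranks: 27→5, 35→2.5, 35→2.5, 56→1, 33→4
Rank sum = 5 + 2.5 + 2.5 + 1 + 4 = 15

15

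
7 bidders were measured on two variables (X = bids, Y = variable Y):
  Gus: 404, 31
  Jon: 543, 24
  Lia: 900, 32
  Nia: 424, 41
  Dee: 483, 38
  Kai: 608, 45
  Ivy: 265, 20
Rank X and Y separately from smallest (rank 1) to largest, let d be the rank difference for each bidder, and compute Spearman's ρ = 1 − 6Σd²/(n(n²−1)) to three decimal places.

0.464

Ranks of variable 1: 2, 5, 7, 3, 4, 6, 1
Ranks of variable 2: 3, 2, 4, 6, 5, 7, 1
d = r₁ − r₂: -1, 3, 3, -3, -1, -1, 0
d²: 1, 9, 9, 9, 1, 1, 0; Σd² = 30
ρ = 1 − 6·30/(7·48) = 1 − 180/336 = 0.464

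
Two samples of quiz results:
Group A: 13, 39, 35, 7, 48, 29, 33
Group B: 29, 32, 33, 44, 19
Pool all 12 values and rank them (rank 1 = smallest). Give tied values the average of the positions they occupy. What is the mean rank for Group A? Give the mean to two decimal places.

6.57

Sorted (ascending): 7, 13, 19, 29, 29, 32, 33, 33, 35, 39, 44, 48
The 2 values of 29 occupy positions 4–5 → average rank (4+5)/2 = 4.5.
The 2 values of 33 occupy positions 7–8 → average rank (7+8)/2 = 7.5.
Group A values → pooled ranks: 13→2, 39→10, 35→9, 7→1, 48→12, 29→4.5, 33→7.5
Mean rank = (2 + 10 + 9 + 1 + 12 + 4.5 + 7.5) / 7 = 6.57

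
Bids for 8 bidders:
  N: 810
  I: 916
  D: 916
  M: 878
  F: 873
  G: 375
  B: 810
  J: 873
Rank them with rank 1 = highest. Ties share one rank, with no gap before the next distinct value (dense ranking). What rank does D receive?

1

Sorted (descending): 916, 916, 878, 873, 873, 810, 810, 375
The 2 values of 916 share dense rank 1.
The 2 values of 873 share dense rank 3.
The 2 values of 810 share dense rank 4.
Remaining distinct values take the next consecutive integers.
D has value 916 → rank 1.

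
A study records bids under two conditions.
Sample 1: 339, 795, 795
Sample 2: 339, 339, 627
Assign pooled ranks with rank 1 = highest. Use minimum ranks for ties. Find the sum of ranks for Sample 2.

11

Sorted (descending): 795, 795, 627, 339, 339, 339
The 2 values of 795 occupy positions 1–2 → each gets rank 1.
The 3 values of 339 occupy positions 4–6 → each gets rank 4.
Sample 2 values → pooled ranks: 339→4, 339→4, 627→3
Rank sum = 4 + 4 + 3 = 11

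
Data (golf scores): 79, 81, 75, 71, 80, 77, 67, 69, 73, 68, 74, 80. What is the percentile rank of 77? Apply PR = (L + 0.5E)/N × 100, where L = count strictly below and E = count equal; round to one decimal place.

62.5

N = 12.
Strictly below 77: 7. Equal to 77: 1.
PR = (7 + 0.5·1)/12 × 100 = 62.5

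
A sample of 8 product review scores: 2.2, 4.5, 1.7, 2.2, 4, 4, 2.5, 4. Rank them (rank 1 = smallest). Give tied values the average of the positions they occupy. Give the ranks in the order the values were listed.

Sorted (ascending): 1.7, 2.2, 2.2, 2.5, 4, 4, 4, 4.5
The 2 values of 2.2 occupy positions 2–3 → average rank (2+3)/2 = 2.5.
The 3 values of 4 occupy positions 5–7 → average rank 6.

2.5, 8, 1, 2.5, 6, 6, 4, 6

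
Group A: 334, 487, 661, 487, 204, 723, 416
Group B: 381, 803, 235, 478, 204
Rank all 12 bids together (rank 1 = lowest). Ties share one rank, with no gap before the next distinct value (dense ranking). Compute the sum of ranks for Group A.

40

Sorted (ascending): 204, 204, 235, 334, 381, 416, 478, 487, 487, 661, 723, 803
The 2 values of 204 share dense rank 1.
The 2 values of 487 share dense rank 7.
Remaining distinct values take the next consecutive integers.
Group A values → pooled ranks: 334→3, 487→7, 661→8, 487→7, 204→1, 723→9, 416→5
Rank sum = 3 + 7 + 8 + 7 + 1 + 9 + 5 = 40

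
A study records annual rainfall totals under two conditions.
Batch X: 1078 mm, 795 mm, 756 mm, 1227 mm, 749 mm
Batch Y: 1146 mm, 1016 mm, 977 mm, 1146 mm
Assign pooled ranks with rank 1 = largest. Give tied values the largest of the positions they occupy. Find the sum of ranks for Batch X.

29

Sorted (descending): 1227, 1146, 1146, 1078, 1016, 977, 795, 756, 749
The 2 values of 1146 occupy positions 2–3 → each gets rank 3.
Batch X values → pooled ranks: 1078→4, 795→7, 756→8, 1227→1, 749→9
Rank sum = 4 + 7 + 8 + 1 + 9 = 29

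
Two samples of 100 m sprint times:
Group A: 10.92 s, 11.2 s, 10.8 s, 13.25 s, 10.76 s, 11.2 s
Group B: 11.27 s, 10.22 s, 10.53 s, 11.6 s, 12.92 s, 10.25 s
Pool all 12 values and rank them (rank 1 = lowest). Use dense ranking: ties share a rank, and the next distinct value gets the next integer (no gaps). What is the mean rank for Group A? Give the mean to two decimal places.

Sorted (ascending): 10.22, 10.25, 10.53, 10.76, 10.8, 10.92, 11.2, 11.2, 11.27, 11.6, 12.92, 13.25
The 2 values of 11.2 share dense rank 7.
Remaining distinct values take the next consecutive integers.
Group A values → pooled ranks: 10.92→6, 11.2→7, 10.8→5, 13.25→11, 10.76→4, 11.2→7
Mean rank = (6 + 7 + 5 + 11 + 4 + 7) / 6 = 6.67

6.67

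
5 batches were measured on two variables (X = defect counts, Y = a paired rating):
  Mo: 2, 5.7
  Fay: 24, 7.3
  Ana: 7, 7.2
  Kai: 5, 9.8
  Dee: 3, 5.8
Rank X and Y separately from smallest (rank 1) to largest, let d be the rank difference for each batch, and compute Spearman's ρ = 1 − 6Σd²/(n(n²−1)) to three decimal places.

0.700

Ranks of variable 1: 1, 5, 4, 3, 2
Ranks of variable 2: 1, 4, 3, 5, 2
d = r₁ − r₂: 0, 1, 1, -2, 0
d²: 0, 1, 1, 4, 0; Σd² = 6
ρ = 1 − 6·6/(5·24) = 1 − 36/120 = 0.700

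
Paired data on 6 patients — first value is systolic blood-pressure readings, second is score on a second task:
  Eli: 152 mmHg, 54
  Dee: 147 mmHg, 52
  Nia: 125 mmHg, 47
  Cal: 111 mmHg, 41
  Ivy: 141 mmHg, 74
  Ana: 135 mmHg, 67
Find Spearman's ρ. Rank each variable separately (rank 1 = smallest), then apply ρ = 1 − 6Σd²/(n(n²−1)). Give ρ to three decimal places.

Ranks of variable 1: 6, 5, 2, 1, 4, 3
Ranks of variable 2: 4, 3, 2, 1, 6, 5
d = r₁ − r₂: 2, 2, 0, 0, -2, -2
d²: 4, 4, 0, 0, 4, 4; Σd² = 16
ρ = 1 − 6·16/(6·35) = 1 − 96/210 = 0.543

0.543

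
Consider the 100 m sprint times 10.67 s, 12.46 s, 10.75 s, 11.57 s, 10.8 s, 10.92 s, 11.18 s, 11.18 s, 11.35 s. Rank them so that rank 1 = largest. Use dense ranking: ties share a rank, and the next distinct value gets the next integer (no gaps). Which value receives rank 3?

11.35

Sorted (descending): 12.46, 11.57, 11.35, 11.18, 11.18, 10.92, 10.8, 10.75, 10.67
The 2 values of 11.18 share dense rank 4.
Remaining distinct values take the next consecutive integers.
Rank 3 → value 11.35.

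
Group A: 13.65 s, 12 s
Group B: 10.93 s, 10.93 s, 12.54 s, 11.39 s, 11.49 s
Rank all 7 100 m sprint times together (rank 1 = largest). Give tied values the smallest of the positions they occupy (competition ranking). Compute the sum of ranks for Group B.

Sorted (descending): 13.65, 12.54, 12, 11.49, 11.39, 10.93, 10.93
The 2 values of 10.93 occupy positions 6–7 → each gets rank 6.
Group B values → pooled ranks: 10.93→6, 10.93→6, 12.54→2, 11.39→5, 11.49→4
Rank sum = 6 + 6 + 2 + 5 + 4 = 23

23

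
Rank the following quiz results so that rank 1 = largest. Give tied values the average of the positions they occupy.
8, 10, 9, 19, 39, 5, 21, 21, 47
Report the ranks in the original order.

Sorted (descending): 47, 39, 21, 21, 19, 10, 9, 8, 5
The 2 values of 21 occupy positions 3–4 → average rank (3+4)/2 = 3.5.

8, 6, 7, 5, 2, 9, 3.5, 3.5, 1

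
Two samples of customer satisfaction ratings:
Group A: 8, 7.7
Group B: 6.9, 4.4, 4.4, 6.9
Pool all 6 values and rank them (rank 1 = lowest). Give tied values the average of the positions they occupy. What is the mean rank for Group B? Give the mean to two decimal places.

2.50

Sorted (ascending): 4.4, 4.4, 6.9, 6.9, 7.7, 8
The 2 values of 4.4 occupy positions 1–2 → average rank (1+2)/2 = 1.5.
The 2 values of 6.9 occupy positions 3–4 → average rank (3+4)/2 = 3.5.
Group B values → pooled ranks: 6.9→3.5, 4.4→1.5, 4.4→1.5, 6.9→3.5
Mean rank = (3.5 + 1.5 + 1.5 + 3.5) / 4 = 2.50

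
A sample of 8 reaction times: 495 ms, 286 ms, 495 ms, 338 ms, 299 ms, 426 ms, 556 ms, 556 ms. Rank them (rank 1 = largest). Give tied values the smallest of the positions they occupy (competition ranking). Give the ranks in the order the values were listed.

3, 8, 3, 6, 7, 5, 1, 1

Sorted (descending): 556, 556, 495, 495, 426, 338, 299, 286
The 2 values of 556 occupy positions 1–2 → each gets rank 1.
The 2 values of 495 occupy positions 3–4 → each gets rank 3.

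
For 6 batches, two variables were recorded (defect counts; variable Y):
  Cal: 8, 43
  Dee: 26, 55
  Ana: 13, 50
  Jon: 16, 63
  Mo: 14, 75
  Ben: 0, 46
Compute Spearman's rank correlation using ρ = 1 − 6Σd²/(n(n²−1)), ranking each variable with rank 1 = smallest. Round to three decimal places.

0.714

Ranks of variable 1: 2, 6, 3, 5, 4, 1
Ranks of variable 2: 1, 4, 3, 5, 6, 2
d = r₁ − r₂: 1, 2, 0, 0, -2, -1
d²: 1, 4, 0, 0, 4, 1; Σd² = 10
ρ = 1 − 6·10/(6·35) = 1 − 60/210 = 0.714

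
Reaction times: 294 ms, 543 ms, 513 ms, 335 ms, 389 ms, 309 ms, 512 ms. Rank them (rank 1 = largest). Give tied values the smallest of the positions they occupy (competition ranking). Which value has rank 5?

Sorted (descending): 543, 513, 512, 389, 335, 309, 294
No ties — each value takes its position as its rank.
Rank 5 → value 335.

335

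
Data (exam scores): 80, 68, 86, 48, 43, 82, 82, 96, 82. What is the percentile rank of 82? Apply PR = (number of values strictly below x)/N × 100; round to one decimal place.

44.4

N = 9.
Strictly below 82: 4. Equal to 82: 3.
PR = 4/9 × 100 = 44.4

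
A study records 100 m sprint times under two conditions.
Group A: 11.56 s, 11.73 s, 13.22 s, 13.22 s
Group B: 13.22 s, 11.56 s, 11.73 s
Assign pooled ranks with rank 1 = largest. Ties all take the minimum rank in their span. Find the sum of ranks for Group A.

12

Sorted (descending): 13.22, 13.22, 13.22, 11.73, 11.73, 11.56, 11.56
The 3 values of 13.22 occupy positions 1–3 → each gets rank 1.
The 2 values of 11.73 occupy positions 4–5 → each gets rank 4.
The 2 values of 11.56 occupy positions 6–7 → each gets rank 6.
Group A values → pooled ranks: 11.56→6, 11.73→4, 13.22→1, 13.22→1
Rank sum = 6 + 4 + 1 + 1 = 12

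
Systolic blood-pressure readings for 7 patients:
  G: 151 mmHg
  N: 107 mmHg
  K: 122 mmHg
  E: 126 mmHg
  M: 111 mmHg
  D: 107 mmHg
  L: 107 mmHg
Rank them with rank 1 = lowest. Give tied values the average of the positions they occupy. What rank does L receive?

Sorted (ascending): 107, 107, 107, 111, 122, 126, 151
The 3 values of 107 occupy positions 1–3 → average rank 2.
L has value 107 mmHg → rank 2.

2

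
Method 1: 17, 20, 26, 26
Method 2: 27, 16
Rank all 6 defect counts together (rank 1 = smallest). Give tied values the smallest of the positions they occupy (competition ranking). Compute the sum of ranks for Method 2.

Sorted (ascending): 16, 17, 20, 26, 26, 27
The 2 values of 26 occupy positions 4–5 → each gets rank 4.
Method 2 values → pooled ranks: 27→6, 16→1
Rank sum = 6 + 1 = 7

7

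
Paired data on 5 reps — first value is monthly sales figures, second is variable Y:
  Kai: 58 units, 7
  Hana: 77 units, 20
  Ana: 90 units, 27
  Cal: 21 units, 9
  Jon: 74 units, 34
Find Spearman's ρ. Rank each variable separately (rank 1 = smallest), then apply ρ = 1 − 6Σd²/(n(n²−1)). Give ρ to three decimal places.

Ranks of variable 1: 2, 4, 5, 1, 3
Ranks of variable 2: 1, 3, 4, 2, 5
d = r₁ − r₂: 1, 1, 1, -1, -2
d²: 1, 1, 1, 1, 4; Σd² = 8
ρ = 1 − 6·8/(5·24) = 1 − 48/120 = 0.600

0.600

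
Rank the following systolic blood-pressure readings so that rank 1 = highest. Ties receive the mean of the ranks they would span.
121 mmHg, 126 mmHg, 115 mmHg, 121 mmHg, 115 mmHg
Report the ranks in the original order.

2.5, 1, 4.5, 2.5, 4.5

Sorted (descending): 126, 121, 121, 115, 115
The 2 values of 121 occupy positions 2–3 → average rank (2+3)/2 = 2.5.
The 2 values of 115 occupy positions 4–5 → average rank (4+5)/2 = 4.5.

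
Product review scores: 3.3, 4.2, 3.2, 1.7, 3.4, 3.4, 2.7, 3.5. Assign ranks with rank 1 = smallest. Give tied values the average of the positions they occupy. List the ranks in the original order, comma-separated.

Sorted (ascending): 1.7, 2.7, 3.2, 3.3, 3.4, 3.4, 3.5, 4.2
The 2 values of 3.4 occupy positions 5–6 → average rank (5+6)/2 = 5.5.

4, 8, 3, 1, 5.5, 5.5, 2, 7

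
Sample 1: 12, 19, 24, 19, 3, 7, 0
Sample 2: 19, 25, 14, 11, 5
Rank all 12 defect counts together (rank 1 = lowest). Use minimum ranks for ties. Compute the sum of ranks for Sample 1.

40

Sorted (ascending): 0, 3, 5, 7, 11, 12, 14, 19, 19, 19, 24, 25
The 3 values of 19 occupy positions 8–10 → each gets rank 8.
Sample 1 values → pooled ranks: 12→6, 19→8, 24→11, 19→8, 3→2, 7→4, 0→1
Rank sum = 6 + 8 + 11 + 8 + 2 + 4 + 1 = 40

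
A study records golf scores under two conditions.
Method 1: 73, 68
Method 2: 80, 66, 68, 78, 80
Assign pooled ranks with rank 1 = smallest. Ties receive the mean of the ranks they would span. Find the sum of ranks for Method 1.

6.5

Sorted (ascending): 66, 68, 68, 73, 78, 80, 80
The 2 values of 68 occupy positions 2–3 → average rank (2+3)/2 = 2.5.
The 2 values of 80 occupy positions 6–7 → average rank (6+7)/2 = 6.5.
Method 1 values → pooled ranks: 73→4, 68→2.5
Rank sum = 4 + 2.5 = 6.5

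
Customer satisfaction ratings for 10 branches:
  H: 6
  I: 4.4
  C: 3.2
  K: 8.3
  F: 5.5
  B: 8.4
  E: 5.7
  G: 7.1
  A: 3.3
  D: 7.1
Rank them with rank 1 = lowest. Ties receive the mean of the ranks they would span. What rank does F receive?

Sorted (ascending): 3.2, 3.3, 4.4, 5.5, 5.7, 6, 7.1, 7.1, 8.3, 8.4
The 2 values of 7.1 occupy positions 7–8 → average rank (7+8)/2 = 7.5.
F has value 5.5 → rank 4.

4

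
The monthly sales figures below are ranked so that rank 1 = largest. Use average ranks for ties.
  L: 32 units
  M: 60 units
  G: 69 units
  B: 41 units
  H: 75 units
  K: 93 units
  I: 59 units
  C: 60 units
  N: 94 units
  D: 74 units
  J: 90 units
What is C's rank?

7.5

Sorted (descending): 94, 93, 90, 75, 74, 69, 60, 60, 59, 41, 32
The 2 values of 60 occupy positions 7–8 → average rank (7+8)/2 = 7.5.
C has value 60 units → rank 7.5.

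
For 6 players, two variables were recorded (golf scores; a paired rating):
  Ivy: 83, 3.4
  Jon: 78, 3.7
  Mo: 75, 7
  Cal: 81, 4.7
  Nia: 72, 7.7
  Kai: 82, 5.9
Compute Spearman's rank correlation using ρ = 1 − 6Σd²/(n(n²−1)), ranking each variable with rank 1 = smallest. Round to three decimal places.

-0.771

Ranks of variable 1: 6, 3, 2, 4, 1, 5
Ranks of variable 2: 1, 2, 5, 3, 6, 4
d = r₁ − r₂: 5, 1, -3, 1, -5, 1
d²: 25, 1, 9, 1, 25, 1; Σd² = 62
ρ = 1 − 6·62/(6·35) = 1 − 372/210 = -0.771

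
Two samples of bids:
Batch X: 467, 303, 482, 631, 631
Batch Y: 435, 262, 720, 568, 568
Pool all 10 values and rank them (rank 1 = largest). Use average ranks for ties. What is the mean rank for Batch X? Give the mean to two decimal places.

Sorted (descending): 720, 631, 631, 568, 568, 482, 467, 435, 303, 262
The 2 values of 631 occupy positions 2–3 → average rank (2+3)/2 = 2.5.
The 2 values of 568 occupy positions 4–5 → average rank (4+5)/2 = 4.5.
Batch X values → pooled ranks: 467→7, 303→9, 482→6, 631→2.5, 631→2.5
Mean rank = (7 + 9 + 6 + 2.5 + 2.5) / 5 = 5.40

5.40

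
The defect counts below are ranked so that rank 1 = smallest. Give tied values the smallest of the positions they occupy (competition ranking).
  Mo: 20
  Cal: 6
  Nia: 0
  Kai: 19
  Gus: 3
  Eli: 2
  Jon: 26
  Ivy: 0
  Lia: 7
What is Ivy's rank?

Sorted (ascending): 0, 0, 2, 3, 6, 7, 19, 20, 26
The 2 values of 0 occupy positions 1–2 → each gets rank 1.
Ivy has value 0 → rank 1.

1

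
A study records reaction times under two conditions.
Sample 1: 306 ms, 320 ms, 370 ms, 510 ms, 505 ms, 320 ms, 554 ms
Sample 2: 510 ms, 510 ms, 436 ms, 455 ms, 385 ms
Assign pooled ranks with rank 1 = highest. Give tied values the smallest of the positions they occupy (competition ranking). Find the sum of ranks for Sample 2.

Sorted (descending): 554, 510, 510, 510, 505, 455, 436, 385, 370, 320, 320, 306
The 3 values of 510 occupy positions 2–4 → each gets rank 2.
The 2 values of 320 occupy positions 10–11 → each gets rank 10.
Sample 2 values → pooled ranks: 510→2, 510→2, 436→7, 455→6, 385→8
Rank sum = 2 + 2 + 7 + 6 + 8 = 25

25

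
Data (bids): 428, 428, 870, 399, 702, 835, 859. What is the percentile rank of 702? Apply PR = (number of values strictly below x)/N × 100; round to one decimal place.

42.9

N = 7.
Strictly below 702: 3. Equal to 702: 1.
PR = 3/7 × 100 = 42.9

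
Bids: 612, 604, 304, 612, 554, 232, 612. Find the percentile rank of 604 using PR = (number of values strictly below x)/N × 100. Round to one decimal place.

N = 7.
Strictly below 604: 3. Equal to 604: 1.
PR = 3/7 × 100 = 42.9

42.9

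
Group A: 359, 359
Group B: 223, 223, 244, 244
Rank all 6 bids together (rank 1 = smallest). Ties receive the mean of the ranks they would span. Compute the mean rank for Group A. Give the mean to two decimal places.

Sorted (ascending): 223, 223, 244, 244, 359, 359
The 2 values of 223 occupy positions 1–2 → average rank (1+2)/2 = 1.5.
The 2 values of 244 occupy positions 3–4 → average rank (3+4)/2 = 3.5.
The 2 values of 359 occupy positions 5–6 → average rank (5+6)/2 = 5.5.
Group A values → pooled ranks: 359→5.5, 359→5.5
Mean rank = (5.5 + 5.5) / 2 = 5.50

5.50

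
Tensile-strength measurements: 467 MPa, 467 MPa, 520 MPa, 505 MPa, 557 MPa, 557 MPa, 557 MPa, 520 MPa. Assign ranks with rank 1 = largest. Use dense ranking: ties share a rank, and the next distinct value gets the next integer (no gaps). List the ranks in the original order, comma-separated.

Sorted (descending): 557, 557, 557, 520, 520, 505, 467, 467
The 3 values of 557 share dense rank 1.
The 2 values of 520 share dense rank 2.
The 2 values of 467 share dense rank 4.
Remaining distinct values take the next consecutive integers.

4, 4, 2, 3, 1, 1, 1, 2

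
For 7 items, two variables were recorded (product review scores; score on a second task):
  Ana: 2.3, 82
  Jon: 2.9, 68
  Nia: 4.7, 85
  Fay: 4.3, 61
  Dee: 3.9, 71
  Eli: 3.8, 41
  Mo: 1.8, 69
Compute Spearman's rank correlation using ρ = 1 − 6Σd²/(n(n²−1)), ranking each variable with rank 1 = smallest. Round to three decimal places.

Ranks of variable 1: 2, 3, 7, 6, 5, 4, 1
Ranks of variable 2: 6, 3, 7, 2, 5, 1, 4
d = r₁ − r₂: -4, 0, 0, 4, 0, 3, -3
d²: 16, 0, 0, 16, 0, 9, 9; Σd² = 50
ρ = 1 − 6·50/(7·48) = 1 − 300/336 = 0.107

0.107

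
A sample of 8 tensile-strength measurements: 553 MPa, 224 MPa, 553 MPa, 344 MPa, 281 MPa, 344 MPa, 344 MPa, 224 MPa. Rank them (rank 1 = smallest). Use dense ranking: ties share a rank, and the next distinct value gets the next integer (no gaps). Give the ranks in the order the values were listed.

Sorted (ascending): 224, 224, 281, 344, 344, 344, 553, 553
The 2 values of 224 share dense rank 1.
The 3 values of 344 share dense rank 3.
The 2 values of 553 share dense rank 4.
Remaining distinct values take the next consecutive integers.

4, 1, 4, 3, 2, 3, 3, 1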